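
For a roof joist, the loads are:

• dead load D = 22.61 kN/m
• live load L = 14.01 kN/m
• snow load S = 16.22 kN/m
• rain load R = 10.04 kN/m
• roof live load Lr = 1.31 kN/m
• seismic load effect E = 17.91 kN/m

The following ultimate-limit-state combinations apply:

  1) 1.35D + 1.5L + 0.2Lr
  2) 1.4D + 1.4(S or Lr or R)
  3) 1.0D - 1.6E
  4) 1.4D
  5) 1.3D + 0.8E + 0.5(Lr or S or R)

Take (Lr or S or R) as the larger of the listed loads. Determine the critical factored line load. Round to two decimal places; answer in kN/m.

(S or Lr or R) → S = 16.22 kN/m; (Lr or S or R) → S = 16.22 kN/m.
1) 1.35(22.61) + 1.5(14.01) + 0.2(1.31) = 30.52 + 21.02 + 0.26 = 51.80
2) 1.4(22.61) + 1.4(16.22) = 31.65 + 22.71 = 54.36
3) 1.0(22.61) - 1.6(17.91) = 22.61 - 28.66 = -6.05
4) 1.4(22.61) = 31.65
5) 1.3(22.61) + 0.8(17.91) + 0.5(16.22) = 29.39 + 14.33 + 8.11 = 51.83
Maximum is from combination 2.

54.36 kN/m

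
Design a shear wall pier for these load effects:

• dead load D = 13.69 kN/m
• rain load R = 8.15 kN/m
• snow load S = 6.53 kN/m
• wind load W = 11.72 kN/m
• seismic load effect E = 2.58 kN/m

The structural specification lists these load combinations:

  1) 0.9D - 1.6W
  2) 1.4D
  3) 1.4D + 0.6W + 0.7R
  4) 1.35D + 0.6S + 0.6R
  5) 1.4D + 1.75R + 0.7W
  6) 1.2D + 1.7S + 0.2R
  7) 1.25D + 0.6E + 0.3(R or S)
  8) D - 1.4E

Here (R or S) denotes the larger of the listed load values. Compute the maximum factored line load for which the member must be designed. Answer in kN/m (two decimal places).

(R or S) → R = 8.15 kN/m.
1) 0.9(13.69) - 1.6(11.72) = -6.43
2) 1.4(13.69) = 19.17
3) 1.4(13.69) + 0.6(11.72) + 0.7(8.15) = 31.90
4) 1.35(13.69) + 0.6(6.53) + 0.6(8.15) = 27.29
5) 1.4(13.69) + 1.75(8.15) + 0.7(11.72) = 41.63
6) 1.2(13.69) + 1.7(6.53) + 0.2(8.15) = 29.16
7) 1.25(13.69) + 0.6(2.58) + 0.3(8.15) = 21.11
8) 1.0(13.69) - 1.4(2.58) = 10.08
Maximum is from combination 5.

41.63 kN/m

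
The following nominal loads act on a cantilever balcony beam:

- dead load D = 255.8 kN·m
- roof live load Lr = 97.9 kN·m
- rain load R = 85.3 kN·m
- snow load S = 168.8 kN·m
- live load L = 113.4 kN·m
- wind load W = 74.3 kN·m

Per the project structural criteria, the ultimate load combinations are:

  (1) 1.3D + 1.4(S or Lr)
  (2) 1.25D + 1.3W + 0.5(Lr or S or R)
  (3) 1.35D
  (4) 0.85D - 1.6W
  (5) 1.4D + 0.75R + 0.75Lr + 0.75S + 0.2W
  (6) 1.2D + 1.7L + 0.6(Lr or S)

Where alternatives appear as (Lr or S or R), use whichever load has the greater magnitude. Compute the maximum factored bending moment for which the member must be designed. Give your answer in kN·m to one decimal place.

(S or Lr) → S = 168.8 kN·m; (Lr or S or R) → S = 168.8 kN·m; (Lr or S) → S = 168.8 kN·m.
(1) 1.3(255.8) + 1.4(168.8) = 568.9
(2) 1.25(255.8) + 1.3(74.3) + 0.5(168.8) = 500.7
(3) 1.35(255.8) = 345.3
(4) 0.85(255.8) - 1.6(74.3) = 98.6
(5) 1.4(255.8) + 0.75(85.3) + 0.75(97.9) + 0.75(168.8) + 0.2(74.3) = 358.1 + 64.0 + 73.4 + 126.6 + 14.9 = 637.0
(6) 1.2(255.8) + 1.7(113.4) + 0.6(168.8) = 601.0
Combination 5 governs: M_u = 637.0 kN·m.

637.0 kN·m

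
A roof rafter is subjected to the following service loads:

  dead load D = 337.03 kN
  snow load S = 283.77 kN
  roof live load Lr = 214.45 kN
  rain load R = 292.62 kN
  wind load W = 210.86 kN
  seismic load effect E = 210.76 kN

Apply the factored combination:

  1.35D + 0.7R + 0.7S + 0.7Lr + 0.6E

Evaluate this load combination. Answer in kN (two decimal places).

1135.03 kN

1.35(337.03) + 0.7(292.62) + 0.7(283.77) + 0.7(214.45) + 0.6(210.76) = 1135.03
N_u = 1135.03 kN.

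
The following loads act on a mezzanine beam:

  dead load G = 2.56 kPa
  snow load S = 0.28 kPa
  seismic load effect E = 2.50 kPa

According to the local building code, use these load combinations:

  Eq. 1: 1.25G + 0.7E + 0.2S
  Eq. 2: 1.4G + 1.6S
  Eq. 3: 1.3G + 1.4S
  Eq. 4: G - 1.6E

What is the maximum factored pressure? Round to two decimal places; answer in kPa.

Eq. 1: 1.25(2.56) + 0.7(2.50) + 0.2(0.28) = 3.20 + 1.75 + 0.06 = 5.01
Eq. 2: 1.4(2.56) + 1.6(0.28) = 3.58 + 0.45 = 4.03
Eq. 3: 1.3(2.56) + 1.4(0.28) = 3.33 + 0.39 = 3.72
Eq. 4: 1.0(2.56) - 1.6(2.50) = 2.56 - 4.00 = -1.44
Maximum is from combination 1.

5.01 kPa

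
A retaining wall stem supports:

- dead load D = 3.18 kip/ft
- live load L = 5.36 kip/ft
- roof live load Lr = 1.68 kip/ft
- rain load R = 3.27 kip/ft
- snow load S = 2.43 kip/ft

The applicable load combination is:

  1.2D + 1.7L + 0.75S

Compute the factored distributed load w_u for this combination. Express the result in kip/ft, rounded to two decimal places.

14.75 kip/ft

1.2(3.18) + 1.7(5.36) + 0.75(2.43) = 3.82 + 9.11 + 1.82 = 14.75
w_u = 14.75 kip/ft.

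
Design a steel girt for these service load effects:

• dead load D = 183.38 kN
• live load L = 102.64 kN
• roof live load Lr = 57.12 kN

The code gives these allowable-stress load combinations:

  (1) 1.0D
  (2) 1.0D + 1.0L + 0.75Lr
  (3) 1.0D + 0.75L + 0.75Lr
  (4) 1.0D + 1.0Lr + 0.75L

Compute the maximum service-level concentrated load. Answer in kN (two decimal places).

328.86 kN

(1) 1.0(183.38) = 183.38
(2) 1.0(183.38) + 1.0(102.64) + 0.75(57.12) = 183.38 + 102.64 + 42.84 = 328.86
(3) 1.0(183.38) + 0.75(102.64) + 0.75(57.12) = 183.38 + 76.98 + 42.84 = 303.20
(4) 1.0(183.38) + 1.0(57.12) + 0.75(102.64) = 183.38 + 57.12 + 76.98 = 317.48
The controlling combination is 2, giving 328.86 kN.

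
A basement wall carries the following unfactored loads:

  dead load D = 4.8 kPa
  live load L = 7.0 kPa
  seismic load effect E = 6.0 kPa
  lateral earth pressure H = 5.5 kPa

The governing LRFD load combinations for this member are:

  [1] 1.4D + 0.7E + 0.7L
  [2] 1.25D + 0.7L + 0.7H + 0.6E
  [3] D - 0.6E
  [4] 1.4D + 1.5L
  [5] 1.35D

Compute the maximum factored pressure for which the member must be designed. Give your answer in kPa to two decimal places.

18.35 kPa

[1] 1.4(4.8) + 0.7(6.0) + 0.7(7.0) = 6.72 + 4.20 + 4.90 = 15.82
[2] 1.25(4.8) + 0.7(7.0) + 0.7(5.5) + 0.6(6.0) = 6.00 + 4.90 + 3.85 + 3.60 = 18.35
[3] 1.0(4.8) - 0.6(6.0) = 4.80 - 3.60 = 1.20
[4] 1.4(4.8) + 1.5(7.0) = 6.72 + 10.50 = 17.22
[5] 1.35(4.8) = 6.48
Maximum is from combination 2.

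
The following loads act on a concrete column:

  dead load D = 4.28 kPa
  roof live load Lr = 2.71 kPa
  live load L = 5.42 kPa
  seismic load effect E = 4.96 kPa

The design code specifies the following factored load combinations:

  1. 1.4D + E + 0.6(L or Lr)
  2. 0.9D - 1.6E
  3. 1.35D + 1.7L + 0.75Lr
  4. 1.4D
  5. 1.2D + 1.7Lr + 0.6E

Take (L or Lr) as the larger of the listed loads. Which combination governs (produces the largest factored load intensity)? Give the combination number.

(L or Lr) → L = 5.42 kPa.
1. 1.4(4.28) + 1.0(4.96) + 0.6(5.42) = 14.20
2. 0.9(4.28) - 1.6(4.96) = -4.08
3. 1.35(4.28) + 1.7(5.42) + 0.75(2.71) = 17.02
4. 1.4(4.28) = 5.99
5. 1.2(4.28) + 1.7(2.71) + 0.6(4.96) = 12.72
The largest value is 17.02 kPa from combination 3.

Combination 3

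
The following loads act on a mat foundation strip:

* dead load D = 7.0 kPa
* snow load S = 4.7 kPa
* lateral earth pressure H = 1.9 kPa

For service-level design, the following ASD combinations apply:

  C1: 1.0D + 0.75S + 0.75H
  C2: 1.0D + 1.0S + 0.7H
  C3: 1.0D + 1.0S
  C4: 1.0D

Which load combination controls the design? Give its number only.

Combination 2

C1: 1.0(7.0) + 0.75(4.7) + 0.75(1.9) = 11.95
C2: 1.0(7.0) + 1.0(4.7) + 0.7(1.9) = 13.03
C3: 1.0(7.0) + 1.0(4.7) = 11.70
C4: 1.0(7.0) = 7.00
The largest value is 13.03 kPa from combination 2.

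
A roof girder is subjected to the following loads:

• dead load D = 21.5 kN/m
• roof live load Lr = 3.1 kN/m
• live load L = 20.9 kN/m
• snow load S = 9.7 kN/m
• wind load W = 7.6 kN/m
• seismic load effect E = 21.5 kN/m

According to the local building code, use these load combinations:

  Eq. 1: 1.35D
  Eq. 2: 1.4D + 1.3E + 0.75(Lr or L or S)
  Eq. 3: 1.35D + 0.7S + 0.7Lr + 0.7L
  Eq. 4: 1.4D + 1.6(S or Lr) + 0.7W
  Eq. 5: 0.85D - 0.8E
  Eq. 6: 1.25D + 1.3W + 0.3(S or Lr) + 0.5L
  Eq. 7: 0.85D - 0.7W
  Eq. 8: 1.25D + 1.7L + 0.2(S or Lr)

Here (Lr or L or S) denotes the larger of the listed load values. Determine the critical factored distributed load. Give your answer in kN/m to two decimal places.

73.73 kN/m

(Lr or L or S) → L = 20.9 kN/m; (S or Lr) → S = 9.7 kN/m.
Eq. 1: 1.35(21.5) = 29.03
Eq. 2: 1.4(21.5) + 1.3(21.5) + 0.75(20.9) = 73.73
Eq. 3: 1.35(21.5) + 0.7(9.7) + 0.7(3.1) + 0.7(20.9) = 52.62
Eq. 4: 1.4(21.5) + 1.6(9.7) + 0.7(7.6) = 50.94
Eq. 5: 0.85(21.5) - 0.8(21.5) = 1.08
Eq. 6: 1.25(21.5) + 1.3(7.6) + 0.3(9.7) + 0.5(20.9) = 50.12
Eq. 7: 0.85(21.5) - 0.7(7.6) = 12.96
Eq. 8: 1.25(21.5) + 1.7(20.9) + 0.2(9.7) = 64.35
The controlling combination is 2, giving 73.73 kN/m.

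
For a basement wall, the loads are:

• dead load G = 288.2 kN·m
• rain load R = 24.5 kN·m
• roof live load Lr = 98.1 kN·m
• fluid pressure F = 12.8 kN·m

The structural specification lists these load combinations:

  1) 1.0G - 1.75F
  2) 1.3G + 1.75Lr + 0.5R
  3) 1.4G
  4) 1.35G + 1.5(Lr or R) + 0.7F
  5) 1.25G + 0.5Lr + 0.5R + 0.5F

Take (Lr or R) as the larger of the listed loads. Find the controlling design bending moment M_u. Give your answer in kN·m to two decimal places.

(Lr or R) → Lr = 98.1 kN·m.
1) 1.0(288.2) - 1.75(12.8) = 265.80
2) 1.3(288.2) + 1.75(98.1) + 0.5(24.5) = 558.59
3) 1.4(288.2) = 403.48
4) 1.35(288.2) + 1.5(98.1) + 0.7(12.8) = 545.18
5) 1.25(288.2) + 0.5(98.1) + 0.5(24.5) + 0.5(12.8) = 427.95
Maximum is from combination 2.

558.59 kN·m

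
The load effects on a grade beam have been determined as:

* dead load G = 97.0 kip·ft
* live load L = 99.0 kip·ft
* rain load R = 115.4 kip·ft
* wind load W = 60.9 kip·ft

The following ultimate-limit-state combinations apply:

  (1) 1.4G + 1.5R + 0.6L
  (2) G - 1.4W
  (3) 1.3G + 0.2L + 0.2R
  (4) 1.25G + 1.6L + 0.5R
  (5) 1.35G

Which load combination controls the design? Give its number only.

Combination 1

(1) 1.4(97.0) + 1.5(115.4) + 0.6(99.0) = 368.30
(2) 1.0(97.0) - 1.4(60.9) = 11.74
(3) 1.3(97.0) + 0.2(99.0) + 0.2(115.4) = 168.98
(4) 1.25(97.0) + 1.6(99.0) + 0.5(115.4) = 337.35
(5) 1.35(97.0) = 130.95
The largest value is 368.30 kip·ft from combination 1.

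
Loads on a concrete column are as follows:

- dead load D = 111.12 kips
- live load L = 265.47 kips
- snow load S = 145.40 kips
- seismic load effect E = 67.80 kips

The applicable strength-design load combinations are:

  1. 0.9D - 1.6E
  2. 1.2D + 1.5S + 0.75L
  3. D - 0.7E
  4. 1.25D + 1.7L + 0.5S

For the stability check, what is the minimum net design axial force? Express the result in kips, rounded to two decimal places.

1. 0.9(111.12) - 1.6(67.80) = 100.01 - 108.48 = -8.47
2. 1.2(111.12) + 1.5(145.40) + 0.75(265.47) = 550.55
3. 1.0(111.12) - 0.7(67.80) = 111.12 - 47.46 = 63.66
4. 1.25(111.12) + 1.7(265.47) + 0.5(145.40) = 138.90 + 451.30 + 72.70 = 662.90
Combination 1 gives the minimum: -8.47 kips.

-8.47 kips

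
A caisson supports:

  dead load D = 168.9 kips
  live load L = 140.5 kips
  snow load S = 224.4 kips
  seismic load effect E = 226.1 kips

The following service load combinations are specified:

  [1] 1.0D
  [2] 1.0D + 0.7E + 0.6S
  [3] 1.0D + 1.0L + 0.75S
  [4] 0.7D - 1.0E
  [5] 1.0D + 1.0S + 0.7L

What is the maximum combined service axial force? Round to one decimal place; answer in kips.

491.7 kips

[1] 1.0(168.9) = 168.9
[2] 1.0(168.9) + 0.7(226.1) + 0.6(224.4) = 461.8
[3] 1.0(168.9) + 1.0(140.5) + 0.75(224.4) = 477.7
[4] 0.7(168.9) - 1.0(226.1) = -107.9
[5] 1.0(168.9) + 1.0(224.4) + 0.7(140.5) = 491.7
Combination 5 governs: P = 491.7 kips.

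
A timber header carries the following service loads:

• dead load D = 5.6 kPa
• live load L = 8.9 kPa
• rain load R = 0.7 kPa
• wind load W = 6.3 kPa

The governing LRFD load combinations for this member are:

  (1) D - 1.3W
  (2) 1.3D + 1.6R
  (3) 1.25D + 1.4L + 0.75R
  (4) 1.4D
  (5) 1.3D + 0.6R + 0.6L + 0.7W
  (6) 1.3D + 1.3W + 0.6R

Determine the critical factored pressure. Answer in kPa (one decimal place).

20.0 kPa

(1) 1.0(5.6) - 1.3(6.3) = 5.6 - 8.2 = -2.6
(2) 1.3(5.6) + 1.6(0.7) = 7.3 + 1.1 = 8.4
(3) 1.25(5.6) + 1.4(8.9) + 0.75(0.7) = 7.0 + 12.5 + 0.5 = 20.0
(4) 1.4(5.6) = 7.8
(5) 1.3(5.6) + 0.6(0.7) + 0.6(8.9) + 0.7(6.3) = 17.5
(6) 1.3(5.6) + 1.3(6.3) + 0.6(0.7) = 7.3 + 8.2 + 0.4 = 15.9
The controlling combination is 3, giving 20.0 kPa.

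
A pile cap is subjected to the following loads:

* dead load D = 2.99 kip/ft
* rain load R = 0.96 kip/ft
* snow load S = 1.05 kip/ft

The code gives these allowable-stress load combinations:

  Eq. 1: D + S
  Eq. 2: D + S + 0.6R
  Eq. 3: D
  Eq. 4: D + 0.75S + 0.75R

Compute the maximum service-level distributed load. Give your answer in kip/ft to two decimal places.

Eq. 1: 1.0(2.99) + 1.0(1.05) = 2.99 + 1.05 = 4.04
Eq. 2: 1.0(2.99) + 1.0(1.05) + 0.6(0.96) = 2.99 + 1.05 + 0.58 = 4.62
Eq. 3: 1.0(2.99) = 2.99
Eq. 4: 1.0(2.99) + 0.75(1.05) + 0.75(0.96) = 2.99 + 0.79 + 0.72 = 4.50
Combination 2 governs: w = 4.62 kip/ft.

4.62 kip/ft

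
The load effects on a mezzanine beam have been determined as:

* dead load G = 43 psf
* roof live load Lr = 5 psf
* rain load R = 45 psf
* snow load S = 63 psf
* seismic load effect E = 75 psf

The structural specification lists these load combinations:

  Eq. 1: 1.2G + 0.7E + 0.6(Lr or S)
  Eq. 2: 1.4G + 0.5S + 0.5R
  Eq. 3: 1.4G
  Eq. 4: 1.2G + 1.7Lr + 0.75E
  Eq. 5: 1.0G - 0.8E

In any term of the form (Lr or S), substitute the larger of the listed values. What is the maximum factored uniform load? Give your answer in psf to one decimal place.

141.9 psf

(Lr or S) → S = 63 psf.
Eq. 1: 1.2(43) + 0.7(75) + 0.6(63) = 141.9
Eq. 2: 1.4(43) + 0.5(63) + 0.5(45) = 114.2
Eq. 3: 1.4(43) = 60.2
Eq. 4: 1.2(43) + 1.7(5) + 0.75(75) = 116.4
Eq. 5: 1.0(43) - 0.8(75) = -17.0
The controlling combination is 1, giving 141.9 psf.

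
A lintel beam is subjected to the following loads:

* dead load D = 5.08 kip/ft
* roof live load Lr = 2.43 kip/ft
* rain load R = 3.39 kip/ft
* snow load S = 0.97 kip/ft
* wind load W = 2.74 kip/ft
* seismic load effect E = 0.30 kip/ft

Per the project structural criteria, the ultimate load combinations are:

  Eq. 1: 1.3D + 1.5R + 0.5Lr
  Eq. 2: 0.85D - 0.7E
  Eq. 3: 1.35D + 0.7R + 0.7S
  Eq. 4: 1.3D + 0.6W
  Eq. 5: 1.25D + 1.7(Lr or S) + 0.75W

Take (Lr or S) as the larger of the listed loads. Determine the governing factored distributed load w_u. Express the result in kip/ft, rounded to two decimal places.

12.90 kip/ft

(Lr or S) → Lr = 2.43 kip/ft.
Eq. 1: 1.3(5.08) + 1.5(3.39) + 0.5(2.43) = 12.90
Eq. 2: 0.85(5.08) - 0.7(0.30) = 4.32 - 0.21 = 4.11
Eq. 3: 1.35(5.08) + 0.7(3.39) + 0.7(0.97) = 6.86 + 2.37 + 0.68 = 9.91
Eq. 4: 1.3(5.08) + 0.6(2.74) = 8.25
Eq. 5: 1.25(5.08) + 1.7(2.43) + 0.75(2.74) = 6.35 + 4.13 + 2.06 = 12.54
Combination 1 governs: w_u = 12.90 kip/ft.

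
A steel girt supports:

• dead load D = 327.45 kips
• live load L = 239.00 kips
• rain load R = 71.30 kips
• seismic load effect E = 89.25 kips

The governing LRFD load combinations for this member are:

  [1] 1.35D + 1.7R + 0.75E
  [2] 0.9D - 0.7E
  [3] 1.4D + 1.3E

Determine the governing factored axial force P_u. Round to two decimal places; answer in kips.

630.21 kips

[1] 1.35(327.45) + 1.7(71.30) + 0.75(89.25) = 442.06 + 121.21 + 66.94 = 630.21
[2] 0.9(327.45) - 0.7(89.25) = 294.71 - 62.48 = 232.23
[3] 1.4(327.45) + 1.3(89.25) = 458.43 + 116.03 = 574.46
Maximum is from combination 1.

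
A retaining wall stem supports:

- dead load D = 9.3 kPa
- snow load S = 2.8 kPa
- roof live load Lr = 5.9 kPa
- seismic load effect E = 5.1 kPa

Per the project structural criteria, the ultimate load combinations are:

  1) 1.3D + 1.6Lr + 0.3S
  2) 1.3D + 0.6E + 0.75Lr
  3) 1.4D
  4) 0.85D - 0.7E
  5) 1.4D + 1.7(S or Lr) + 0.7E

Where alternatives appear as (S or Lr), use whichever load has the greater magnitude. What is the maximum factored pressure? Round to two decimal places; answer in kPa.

26.62 kPa

(S or Lr) → Lr = 5.9 kPa.
1) 1.3(9.3) + 1.6(5.9) + 0.3(2.8) = 12.09 + 9.44 + 0.84 = 22.37
2) 1.3(9.3) + 0.6(5.1) + 0.75(5.9) = 12.09 + 3.06 + 4.43 = 19.58
3) 1.4(9.3) = 13.02
4) 0.85(9.3) - 0.7(5.1) = 7.91 - 3.57 = 4.34
5) 1.4(9.3) + 1.7(5.9) + 0.7(5.1) = 13.02 + 10.03 + 3.57 = 26.62
Maximum is from combination 5.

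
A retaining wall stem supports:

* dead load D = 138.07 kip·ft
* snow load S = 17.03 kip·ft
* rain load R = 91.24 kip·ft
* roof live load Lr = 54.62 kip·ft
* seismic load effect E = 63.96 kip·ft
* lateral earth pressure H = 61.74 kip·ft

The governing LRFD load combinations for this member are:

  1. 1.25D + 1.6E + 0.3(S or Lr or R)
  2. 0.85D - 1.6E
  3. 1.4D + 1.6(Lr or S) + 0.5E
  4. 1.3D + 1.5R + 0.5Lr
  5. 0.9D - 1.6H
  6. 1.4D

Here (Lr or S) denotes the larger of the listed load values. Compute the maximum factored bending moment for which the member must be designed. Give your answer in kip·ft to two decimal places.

343.66 kip·ft

(S or Lr or R) → R = 91.24 kip·ft; (Lr or S) → Lr = 54.62 kip·ft.
1. 1.25(138.07) + 1.6(63.96) + 0.3(91.24) = 172.59 + 102.34 + 27.37 = 302.30
2. 0.85(138.07) - 1.6(63.96) = 117.36 - 102.34 = 15.02
3. 1.4(138.07) + 1.6(54.62) + 0.5(63.96) = 193.30 + 87.39 + 31.98 = 312.67
4. 1.3(138.07) + 1.5(91.24) + 0.5(54.62) = 179.49 + 136.86 + 27.31 = 343.66
5. 0.9(138.07) - 1.6(61.74) = 124.26 - 98.78 = 25.48
6. 1.4(138.07) = 193.30
The controlling combination is 4, giving 343.66 kip·ft.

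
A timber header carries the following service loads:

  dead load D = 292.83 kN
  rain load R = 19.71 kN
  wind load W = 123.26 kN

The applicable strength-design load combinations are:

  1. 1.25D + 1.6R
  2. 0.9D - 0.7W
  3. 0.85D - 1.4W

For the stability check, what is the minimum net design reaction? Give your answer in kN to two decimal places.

76.34 kN

1. 1.25(292.83) + 1.6(19.71) = 397.57
2. 0.9(292.83) - 0.7(123.26) = 263.55 - 86.28 = 177.27
3. 0.85(292.83) - 1.4(123.26) = 76.34
Combination 3 gives the minimum: 76.34 kN.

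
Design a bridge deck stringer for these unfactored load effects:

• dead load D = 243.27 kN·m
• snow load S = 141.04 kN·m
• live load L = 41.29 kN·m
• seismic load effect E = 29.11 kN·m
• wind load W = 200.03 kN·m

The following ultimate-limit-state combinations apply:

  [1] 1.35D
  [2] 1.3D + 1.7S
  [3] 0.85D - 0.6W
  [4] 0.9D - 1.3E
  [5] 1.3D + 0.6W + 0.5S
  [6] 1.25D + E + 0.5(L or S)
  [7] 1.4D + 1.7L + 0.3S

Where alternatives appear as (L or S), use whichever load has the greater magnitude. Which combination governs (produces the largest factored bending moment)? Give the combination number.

Combination 2

(L or S) → S = 141.04 kN·m.
[1] 1.35(243.27) = 328.41
[2] 1.3(243.27) + 1.7(141.04) = 316.25 + 239.77 = 556.02
[3] 0.85(243.27) - 0.6(200.03) = 206.78 - 120.02 = 86.76
[4] 0.9(243.27) - 1.3(29.11) = 218.94 - 37.84 = 181.10
[5] 1.3(243.27) + 0.6(200.03) + 0.5(141.04) = 316.25 + 120.02 + 70.52 = 506.79
[6] 1.25(243.27) + 1.0(29.11) + 0.5(141.04) = 304.09 + 29.11 + 70.52 = 403.72
[7] 1.4(243.27) + 1.7(41.29) + 0.3(141.04) = 340.58 + 70.19 + 42.31 = 453.08
The largest value is 556.02 kN·m from combination 2.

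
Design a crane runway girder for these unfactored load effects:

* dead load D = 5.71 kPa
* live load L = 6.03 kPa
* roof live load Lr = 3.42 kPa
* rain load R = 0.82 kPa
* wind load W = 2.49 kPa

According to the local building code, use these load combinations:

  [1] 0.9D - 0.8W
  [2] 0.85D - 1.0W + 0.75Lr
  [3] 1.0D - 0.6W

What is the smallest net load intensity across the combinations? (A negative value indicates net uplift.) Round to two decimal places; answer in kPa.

3.15 kPa

[1] 0.9(5.71) - 0.8(2.49) = 5.14 - 1.99 = 3.15
[2] 0.85(5.71) - 1.0(2.49) + 0.75(3.42) = 4.85 - 2.49 + 2.57 = 4.93
[3] 1.0(5.71) - 0.6(2.49) = 5.71 - 1.49 = 4.22
Combination 1 gives the minimum: 3.15 kPa.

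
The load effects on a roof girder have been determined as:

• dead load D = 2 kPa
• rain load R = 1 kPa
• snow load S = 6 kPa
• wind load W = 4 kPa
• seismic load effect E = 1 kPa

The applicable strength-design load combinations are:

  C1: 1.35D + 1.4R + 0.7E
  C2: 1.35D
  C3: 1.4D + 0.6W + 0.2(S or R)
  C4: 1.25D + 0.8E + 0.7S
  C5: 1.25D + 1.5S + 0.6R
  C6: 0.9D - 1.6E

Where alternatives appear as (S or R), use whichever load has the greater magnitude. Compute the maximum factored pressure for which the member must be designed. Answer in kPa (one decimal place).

12.1 kPa

(S or R) → S = 6 kPa.
C1: 1.35(2) + 1.4(1) + 0.7(1) = 2.7 + 1.4 + 0.7 = 4.8
C2: 1.35(2) = 2.7
C3: 1.4(2) + 0.6(4) + 0.2(6) = 2.8 + 2.4 + 1.2 = 6.4
C4: 1.25(2) + 0.8(1) + 0.7(6) = 2.5 + 0.8 + 4.2 = 7.5
C5: 1.25(2) + 1.5(6) + 0.6(1) = 2.5 + 9.0 + 0.6 = 12.1
C6: 0.9(2) - 1.6(1) = 1.8 - 1.6 = 0.2
Maximum is from combination 5.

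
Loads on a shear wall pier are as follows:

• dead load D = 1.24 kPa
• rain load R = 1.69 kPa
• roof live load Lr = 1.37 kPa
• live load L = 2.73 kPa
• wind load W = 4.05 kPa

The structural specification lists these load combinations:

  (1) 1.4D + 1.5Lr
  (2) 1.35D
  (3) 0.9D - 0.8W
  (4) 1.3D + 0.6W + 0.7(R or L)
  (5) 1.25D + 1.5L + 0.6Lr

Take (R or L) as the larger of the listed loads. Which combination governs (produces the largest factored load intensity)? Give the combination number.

(R or L) → L = 2.73 kPa.
(1) 1.4(1.24) + 1.5(1.37) = 3.79
(2) 1.35(1.24) = 1.67
(3) 0.9(1.24) - 0.8(4.05) = 1.12 - 3.24 = -2.12
(4) 1.3(1.24) + 0.6(4.05) + 0.7(2.73) = 1.61 + 2.43 + 1.91 = 5.95
(5) 1.25(1.24) + 1.5(2.73) + 0.6(1.37) = 1.55 + 4.10 + 0.82 = 6.47
The largest value is 6.47 kPa from combination 5.

Combination 5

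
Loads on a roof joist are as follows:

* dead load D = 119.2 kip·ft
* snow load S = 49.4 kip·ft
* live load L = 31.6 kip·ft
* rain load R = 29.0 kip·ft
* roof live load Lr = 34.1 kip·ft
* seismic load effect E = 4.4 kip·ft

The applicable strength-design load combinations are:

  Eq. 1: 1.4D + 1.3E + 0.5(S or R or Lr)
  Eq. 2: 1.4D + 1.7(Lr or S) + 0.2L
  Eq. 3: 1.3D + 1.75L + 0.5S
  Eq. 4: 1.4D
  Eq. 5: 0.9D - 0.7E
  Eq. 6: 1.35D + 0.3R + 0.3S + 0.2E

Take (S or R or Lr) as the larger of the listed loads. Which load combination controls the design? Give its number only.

Combination 2

(S or R or Lr) → S = 49.4 kip·ft; (Lr or S) → S = 49.4 kip·ft.
Eq. 1: 1.4(119.2) + 1.3(4.4) + 0.5(49.4) = 166.9 + 5.7 + 24.7 = 197.3
Eq. 2: 1.4(119.2) + 1.7(49.4) + 0.2(31.6) = 166.9 + 84.0 + 6.3 = 257.2
Eq. 3: 1.3(119.2) + 1.75(31.6) + 0.5(49.4) = 155.0 + 55.3 + 24.7 = 235.0
Eq. 4: 1.4(119.2) = 166.9
Eq. 5: 0.9(119.2) - 0.7(4.4) = 107.3 - 3.1 = 104.2
Eq. 6: 1.35(119.2) + 0.3(29.0) + 0.3(49.4) + 0.2(4.4) = 160.9 + 8.7 + 14.8 + 0.9 = 185.3
The largest value is 257.2 kip·ft from combination 2.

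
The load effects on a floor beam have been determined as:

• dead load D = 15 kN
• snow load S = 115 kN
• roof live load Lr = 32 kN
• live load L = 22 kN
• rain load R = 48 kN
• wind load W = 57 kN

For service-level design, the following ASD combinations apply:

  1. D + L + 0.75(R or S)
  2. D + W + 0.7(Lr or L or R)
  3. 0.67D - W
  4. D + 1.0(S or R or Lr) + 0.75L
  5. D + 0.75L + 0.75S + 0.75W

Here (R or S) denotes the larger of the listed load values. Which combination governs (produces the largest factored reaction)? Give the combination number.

Combination 5

(R or S) → S = 115 kN; (Lr or L or R) → R = 48 kN; (S or R or Lr) → S = 115 kN.
1. 1.0(15) + 1.0(22) + 0.75(115) = 123.3
2. 1.0(15) + 1.0(57) + 0.7(48) = 105.6
3. 0.67(15) - 1.0(57) = -47.0
4. 1.0(15) + 1.0(115) + 0.75(22) = 146.5
5. 1.0(15) + 0.75(22) + 0.75(115) + 0.75(57) = 160.5
The largest value is 160.5 kN from combination 5.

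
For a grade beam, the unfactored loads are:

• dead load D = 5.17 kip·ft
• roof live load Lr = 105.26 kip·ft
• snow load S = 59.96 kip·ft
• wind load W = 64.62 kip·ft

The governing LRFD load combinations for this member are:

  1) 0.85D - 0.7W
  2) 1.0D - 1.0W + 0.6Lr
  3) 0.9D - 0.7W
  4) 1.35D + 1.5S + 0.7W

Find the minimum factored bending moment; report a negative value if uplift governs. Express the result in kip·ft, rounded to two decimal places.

1) 0.85(5.17) - 0.7(64.62) = -40.84
2) 1.0(5.17) - 1.0(64.62) + 0.6(105.26) = 3.71
3) 0.9(5.17) - 0.7(64.62) = -40.58
4) 1.35(5.17) + 1.5(59.96) + 0.7(64.62) = 142.15
Combination 1 gives the minimum: -40.84 kip·ft.

-40.84 kip·ft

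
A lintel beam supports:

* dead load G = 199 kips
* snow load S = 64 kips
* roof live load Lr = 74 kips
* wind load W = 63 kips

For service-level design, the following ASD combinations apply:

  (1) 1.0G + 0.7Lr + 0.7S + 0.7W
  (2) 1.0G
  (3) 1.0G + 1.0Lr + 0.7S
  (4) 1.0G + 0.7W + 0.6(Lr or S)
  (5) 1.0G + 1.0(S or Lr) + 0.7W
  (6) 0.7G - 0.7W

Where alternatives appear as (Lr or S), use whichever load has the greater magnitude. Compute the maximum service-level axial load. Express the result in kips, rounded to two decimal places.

(Lr or S) → Lr = 74 kips; (S or Lr) → Lr = 74 kips.
(1) 1.0(199) + 0.7(74) + 0.7(64) + 0.7(63) = 199.00 + 51.80 + 44.80 + 44.10 = 339.70
(2) 1.0(199) = 199.00
(3) 1.0(199) + 1.0(74) + 0.7(64) = 199.00 + 74.00 + 44.80 = 317.80
(4) 1.0(199) + 0.7(63) + 0.6(74) = 199.00 + 44.10 + 44.40 = 287.50
(5) 1.0(199) + 1.0(74) + 0.7(63) = 199.00 + 74.00 + 44.10 = 317.10
(6) 0.7(199) - 0.7(63) = 139.30 - 44.10 = 95.20
The controlling combination is 1, giving 339.70 kips.

339.70 kips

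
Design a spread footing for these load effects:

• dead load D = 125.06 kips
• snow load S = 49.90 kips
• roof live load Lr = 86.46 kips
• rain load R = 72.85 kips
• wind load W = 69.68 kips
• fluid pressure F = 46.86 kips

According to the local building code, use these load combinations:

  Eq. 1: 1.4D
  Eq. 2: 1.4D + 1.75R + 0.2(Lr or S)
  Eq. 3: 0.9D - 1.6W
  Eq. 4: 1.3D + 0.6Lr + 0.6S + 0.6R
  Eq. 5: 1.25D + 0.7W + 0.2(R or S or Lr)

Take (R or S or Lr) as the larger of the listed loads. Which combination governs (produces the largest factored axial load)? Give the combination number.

Combination 2

(Lr or S) → Lr = 86.46 kips; (R or S or Lr) → Lr = 86.46 kips.
Eq. 1: 1.4(125.06) = 175.08
Eq. 2: 1.4(125.06) + 1.75(72.85) + 0.2(86.46) = 319.86
Eq. 3: 0.9(125.06) - 1.6(69.68) = 1.07
Eq. 4: 1.3(125.06) + 0.6(86.46) + 0.6(49.90) + 0.6(72.85) = 288.10
Eq. 5: 1.25(125.06) + 0.7(69.68) + 0.2(86.46) = 222.39
The largest value is 319.86 kips from combination 2.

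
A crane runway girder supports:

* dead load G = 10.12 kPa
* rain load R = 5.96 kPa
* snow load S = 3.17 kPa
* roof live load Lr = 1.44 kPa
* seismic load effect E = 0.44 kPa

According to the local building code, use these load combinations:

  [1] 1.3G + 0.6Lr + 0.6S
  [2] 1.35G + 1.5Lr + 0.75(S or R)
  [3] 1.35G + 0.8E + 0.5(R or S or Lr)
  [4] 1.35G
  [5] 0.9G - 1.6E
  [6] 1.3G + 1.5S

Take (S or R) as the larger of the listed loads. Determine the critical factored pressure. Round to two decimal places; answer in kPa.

(S or R) → R = 5.96 kPa; (R or S or Lr) → R = 5.96 kPa.
[1] 1.3(10.12) + 0.6(1.44) + 0.6(3.17) = 13.16 + 0.86 + 1.90 = 15.92
[2] 1.35(10.12) + 1.5(1.44) + 0.75(5.96) = 13.66 + 2.16 + 4.47 = 20.29
[3] 1.35(10.12) + 0.8(0.44) + 0.5(5.96) = 13.66 + 0.35 + 2.98 = 16.99
[4] 1.35(10.12) = 13.66
[5] 0.9(10.12) - 1.6(0.44) = 8.40
[6] 1.3(10.12) + 1.5(3.17) = 17.91
The controlling combination is 2, giving 20.29 kPa.

20.29 kPa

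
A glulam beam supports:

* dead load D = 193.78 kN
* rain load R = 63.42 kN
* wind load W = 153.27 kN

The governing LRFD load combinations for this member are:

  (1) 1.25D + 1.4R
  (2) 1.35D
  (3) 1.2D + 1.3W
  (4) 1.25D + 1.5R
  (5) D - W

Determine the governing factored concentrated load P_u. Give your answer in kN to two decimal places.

431.79 kN

(1) 1.25(193.78) + 1.4(63.42) = 331.01
(2) 1.35(193.78) = 261.60
(3) 1.2(193.78) + 1.3(153.27) = 232.54 + 199.25 = 431.79
(4) 1.25(193.78) + 1.5(63.42) = 242.23 + 95.13 = 337.36
(5) 1.0(193.78) - 1.0(153.27) = 193.78 - 153.27 = 40.51
Combination 3 governs: P_u = 431.79 kN.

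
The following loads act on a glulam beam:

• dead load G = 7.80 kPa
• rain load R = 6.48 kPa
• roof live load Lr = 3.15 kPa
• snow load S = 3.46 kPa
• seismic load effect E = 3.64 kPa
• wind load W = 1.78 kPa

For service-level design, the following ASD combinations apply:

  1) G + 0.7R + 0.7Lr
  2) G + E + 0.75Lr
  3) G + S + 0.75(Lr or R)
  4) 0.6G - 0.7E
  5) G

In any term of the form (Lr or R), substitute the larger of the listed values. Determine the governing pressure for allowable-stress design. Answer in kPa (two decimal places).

(Lr or R) → R = 6.48 kPa.
1) 1.0(7.80) + 0.7(6.48) + 0.7(3.15) = 14.54
2) 1.0(7.80) + 1.0(3.64) + 0.75(3.15) = 7.80 + 3.64 + 2.36 = 13.80
3) 1.0(7.80) + 1.0(3.46) + 0.75(6.48) = 7.80 + 3.46 + 4.86 = 16.12
4) 0.6(7.80) - 0.7(3.64) = 4.68 - 2.55 = 2.13
5) 1.0(7.80) = 7.80
The controlling combination is 3, giving 16.12 kPa.

16.12 kPa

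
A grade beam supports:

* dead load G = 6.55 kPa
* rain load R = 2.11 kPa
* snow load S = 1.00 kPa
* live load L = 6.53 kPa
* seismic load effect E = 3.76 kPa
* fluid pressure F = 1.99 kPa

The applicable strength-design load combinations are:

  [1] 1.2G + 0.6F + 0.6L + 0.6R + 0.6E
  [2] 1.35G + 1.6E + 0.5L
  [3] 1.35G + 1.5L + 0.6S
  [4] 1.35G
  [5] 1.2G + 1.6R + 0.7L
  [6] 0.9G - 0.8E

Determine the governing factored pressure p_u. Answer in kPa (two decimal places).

[1] 1.2(6.55) + 0.6(1.99) + 0.6(6.53) + 0.6(2.11) + 0.6(3.76) = 16.49
[2] 1.35(6.55) + 1.6(3.76) + 0.5(6.53) = 18.12
[3] 1.35(6.55) + 1.5(6.53) + 0.6(1.00) = 8.84 + 9.80 + 0.60 = 19.24
[4] 1.35(6.55) = 8.84
[5] 1.2(6.55) + 1.6(2.11) + 0.7(6.53) = 7.86 + 3.38 + 4.57 = 15.81
[6] 0.9(6.55) - 0.8(3.76) = 5.90 - 3.01 = 2.89
The controlling combination is 3, giving 19.24 kPa.

19.24 kPa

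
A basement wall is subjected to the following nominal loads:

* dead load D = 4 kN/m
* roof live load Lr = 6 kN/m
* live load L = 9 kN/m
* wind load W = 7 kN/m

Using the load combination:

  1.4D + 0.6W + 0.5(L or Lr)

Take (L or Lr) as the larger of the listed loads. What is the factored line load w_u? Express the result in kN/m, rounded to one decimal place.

14.3 kN/m

(L or Lr) → L = 9 kN/m.
1.4(4) + 0.6(7) + 0.5(9) = 5.6 + 4.2 + 4.5 = 14.3
w_u = 14.3 kN/m.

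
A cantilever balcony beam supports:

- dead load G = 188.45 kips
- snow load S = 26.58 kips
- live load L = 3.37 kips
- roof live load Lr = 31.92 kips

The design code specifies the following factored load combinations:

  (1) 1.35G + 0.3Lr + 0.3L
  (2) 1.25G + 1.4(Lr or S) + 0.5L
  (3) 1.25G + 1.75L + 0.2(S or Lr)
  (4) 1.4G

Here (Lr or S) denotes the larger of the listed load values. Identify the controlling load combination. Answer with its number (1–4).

Combination 2

(Lr or S) → Lr = 31.92 kips; (S or Lr) → Lr = 31.92 kips.
(1) 1.35(188.45) + 0.3(31.92) + 0.3(3.37) = 264.99
(2) 1.25(188.45) + 1.4(31.92) + 0.5(3.37) = 235.56 + 44.69 + 1.69 = 281.94
(3) 1.25(188.45) + 1.75(3.37) + 0.2(31.92) = 235.56 + 5.90 + 6.38 = 247.84
(4) 1.4(188.45) = 263.83
The largest value is 281.94 kips from combination 2.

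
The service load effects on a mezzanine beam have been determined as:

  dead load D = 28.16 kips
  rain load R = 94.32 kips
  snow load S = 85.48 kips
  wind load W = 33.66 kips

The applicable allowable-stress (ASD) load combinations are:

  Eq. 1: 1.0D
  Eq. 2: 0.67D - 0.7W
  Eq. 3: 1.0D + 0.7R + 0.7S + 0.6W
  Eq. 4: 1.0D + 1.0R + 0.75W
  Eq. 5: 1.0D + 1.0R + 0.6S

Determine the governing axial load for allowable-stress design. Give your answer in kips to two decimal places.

Eq. 1: 1.0(28.16) = 28.16
Eq. 2: 0.67(28.16) - 0.7(33.66) = -4.69
Eq. 3: 1.0(28.16) + 0.7(94.32) + 0.7(85.48) + 0.6(33.66) = 174.22
Eq. 4: 1.0(28.16) + 1.0(94.32) + 0.75(33.66) = 147.73
Eq. 5: 1.0(28.16) + 1.0(94.32) + 0.6(85.48) = 173.77
Combination 3 governs: P = 174.22 kips.

174.22 kips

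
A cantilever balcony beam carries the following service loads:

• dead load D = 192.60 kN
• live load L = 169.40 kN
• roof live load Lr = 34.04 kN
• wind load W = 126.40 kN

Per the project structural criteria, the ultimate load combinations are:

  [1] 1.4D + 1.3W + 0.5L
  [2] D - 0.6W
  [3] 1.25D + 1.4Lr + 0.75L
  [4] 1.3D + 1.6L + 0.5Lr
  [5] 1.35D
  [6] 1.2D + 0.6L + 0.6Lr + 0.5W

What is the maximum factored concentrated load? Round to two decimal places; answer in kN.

[1] 1.4(192.60) + 1.3(126.40) + 0.5(169.40) = 518.66
[2] 1.0(192.60) - 0.6(126.40) = 116.76
[3] 1.25(192.60) + 1.4(34.04) + 0.75(169.40) = 415.46
[4] 1.3(192.60) + 1.6(169.40) + 0.5(34.04) = 538.44
[5] 1.35(192.60) = 260.01
[6] 1.2(192.60) + 0.6(169.40) + 0.6(34.04) + 0.5(126.40) = 416.38
The controlling combination is 4, giving 538.44 kN.

538.44 kN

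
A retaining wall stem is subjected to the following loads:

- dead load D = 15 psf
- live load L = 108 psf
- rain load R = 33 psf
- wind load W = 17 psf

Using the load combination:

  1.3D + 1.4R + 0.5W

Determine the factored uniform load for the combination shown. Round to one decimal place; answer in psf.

1.3(15) + 1.4(33) + 0.5(17) = 19.5 + 46.2 + 8.5 = 74.2
q_u = 74.2 psf.

74.2 psf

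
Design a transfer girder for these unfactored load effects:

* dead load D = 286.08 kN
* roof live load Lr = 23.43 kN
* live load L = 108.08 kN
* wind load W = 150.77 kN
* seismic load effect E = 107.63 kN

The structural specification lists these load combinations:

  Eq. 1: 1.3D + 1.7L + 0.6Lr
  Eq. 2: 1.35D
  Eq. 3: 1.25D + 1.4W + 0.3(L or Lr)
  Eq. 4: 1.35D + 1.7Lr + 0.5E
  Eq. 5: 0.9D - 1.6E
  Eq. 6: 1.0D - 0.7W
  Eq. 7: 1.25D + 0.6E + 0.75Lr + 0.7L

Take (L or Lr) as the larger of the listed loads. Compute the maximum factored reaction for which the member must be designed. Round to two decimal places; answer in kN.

(L or Lr) → L = 108.08 kN.
Eq. 1: 1.3(286.08) + 1.7(108.08) + 0.6(23.43) = 569.70
Eq. 2: 1.35(286.08) = 386.21
Eq. 3: 1.25(286.08) + 1.4(150.77) + 0.3(108.08) = 601.10
Eq. 4: 1.35(286.08) + 1.7(23.43) + 0.5(107.63) = 479.85
Eq. 5: 0.9(286.08) - 1.6(107.63) = 85.26
Eq. 6: 1.0(286.08) - 0.7(150.77) = 180.54
Eq. 7: 1.25(286.08) + 0.6(107.63) + 0.75(23.43) + 0.7(108.08) = 515.41
Maximum is from combination 3.

601.10 kN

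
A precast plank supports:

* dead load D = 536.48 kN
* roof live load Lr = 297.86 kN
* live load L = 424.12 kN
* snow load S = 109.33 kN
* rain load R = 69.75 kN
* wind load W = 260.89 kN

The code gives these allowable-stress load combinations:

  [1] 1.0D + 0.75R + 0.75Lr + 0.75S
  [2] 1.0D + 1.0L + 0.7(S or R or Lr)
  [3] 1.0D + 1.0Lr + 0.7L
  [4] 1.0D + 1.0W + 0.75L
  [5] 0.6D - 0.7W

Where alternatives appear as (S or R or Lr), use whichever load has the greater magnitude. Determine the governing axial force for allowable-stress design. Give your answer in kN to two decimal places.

1169.10 kN

(S or R or Lr) → Lr = 297.86 kN.
[1] 1.0(536.48) + 0.75(69.75) + 0.75(297.86) + 0.75(109.33) = 536.48 + 52.31 + 223.40 + 82.00 = 894.19
[2] 1.0(536.48) + 1.0(424.12) + 0.7(297.86) = 536.48 + 424.12 + 208.50 = 1169.10
[3] 1.0(536.48) + 1.0(297.86) + 0.7(424.12) = 536.48 + 297.86 + 296.88 = 1131.22
[4] 1.0(536.48) + 1.0(260.89) + 0.75(424.12) = 536.48 + 260.89 + 318.09 = 1115.46
[5] 0.6(536.48) - 0.7(260.89) = 321.89 - 182.62 = 139.27
The controlling combination is 2, giving 1169.10 kN.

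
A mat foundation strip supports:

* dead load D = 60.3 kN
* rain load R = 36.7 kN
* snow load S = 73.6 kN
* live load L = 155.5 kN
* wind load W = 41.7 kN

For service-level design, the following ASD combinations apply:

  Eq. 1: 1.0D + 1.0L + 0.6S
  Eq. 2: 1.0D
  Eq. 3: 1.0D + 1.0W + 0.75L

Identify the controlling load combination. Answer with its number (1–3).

Eq. 1: 1.0(60.3) + 1.0(155.5) + 0.6(73.6) = 60.3 + 155.5 + 44.2 = 260.0
Eq. 2: 1.0(60.3) = 60.3
Eq. 3: 1.0(60.3) + 1.0(41.7) + 0.75(155.5) = 60.3 + 41.7 + 116.6 = 218.6
The largest value is 260.0 kN from combination 1.

Combination 1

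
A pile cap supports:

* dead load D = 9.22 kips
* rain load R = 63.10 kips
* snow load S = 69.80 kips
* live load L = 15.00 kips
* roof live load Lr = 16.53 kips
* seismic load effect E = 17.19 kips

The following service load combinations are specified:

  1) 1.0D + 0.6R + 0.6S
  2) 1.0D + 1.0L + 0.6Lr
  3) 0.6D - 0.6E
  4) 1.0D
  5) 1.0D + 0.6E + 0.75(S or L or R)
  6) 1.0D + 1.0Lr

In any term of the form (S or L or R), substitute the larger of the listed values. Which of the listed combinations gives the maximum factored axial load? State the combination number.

Combination 1

(S or L or R) → S = 69.80 kips.
1) 1.0(9.22) + 0.6(63.10) + 0.6(69.80) = 9.22 + 37.86 + 41.88 = 88.96
2) 1.0(9.22) + 1.0(15.00) + 0.6(16.53) = 9.22 + 15.00 + 9.92 = 34.14
3) 0.6(9.22) - 0.6(17.19) = 5.53 - 10.31 = -4.78
4) 1.0(9.22) = 9.22
5) 1.0(9.22) + 0.6(17.19) + 0.75(69.80) = 9.22 + 10.31 + 52.35 = 71.88
6) 1.0(9.22) + 1.0(16.53) = 9.22 + 16.53 = 25.75
The largest value is 88.96 kips from combination 1.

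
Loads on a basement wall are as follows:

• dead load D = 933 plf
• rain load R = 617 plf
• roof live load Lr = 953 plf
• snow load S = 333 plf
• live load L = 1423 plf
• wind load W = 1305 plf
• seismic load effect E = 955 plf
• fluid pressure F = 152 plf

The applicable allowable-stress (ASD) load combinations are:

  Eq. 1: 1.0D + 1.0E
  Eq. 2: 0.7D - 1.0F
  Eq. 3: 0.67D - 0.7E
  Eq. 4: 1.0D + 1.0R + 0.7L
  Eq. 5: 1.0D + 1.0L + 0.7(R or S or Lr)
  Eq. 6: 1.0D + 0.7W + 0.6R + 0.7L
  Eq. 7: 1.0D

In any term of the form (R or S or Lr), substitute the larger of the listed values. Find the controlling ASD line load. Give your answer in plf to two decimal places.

(R or S or Lr) → Lr = 953 plf.
Eq. 1: 1.0(933) + 1.0(955) = 933.00 + 955.00 = 1888.00
Eq. 2: 0.7(933) - 1.0(152) = 653.10 - 152.00 = 501.10
Eq. 3: 0.67(933) - 0.7(955) = 625.11 - 668.50 = -43.39
Eq. 4: 1.0(933) + 1.0(617) + 0.7(1423) = 933.00 + 617.00 + 996.10 = 2546.10
Eq. 5: 1.0(933) + 1.0(1423) + 0.7(953) = 933.00 + 1423.00 + 667.10 = 3023.10
Eq. 6: 1.0(933) + 0.7(1305) + 0.6(617) + 0.7(1423) = 933.00 + 913.50 + 370.20 + 996.10 = 3212.80
Eq. 7: 1.0(933) = 933.00
Maximum is from combination 6.

3212.80 plf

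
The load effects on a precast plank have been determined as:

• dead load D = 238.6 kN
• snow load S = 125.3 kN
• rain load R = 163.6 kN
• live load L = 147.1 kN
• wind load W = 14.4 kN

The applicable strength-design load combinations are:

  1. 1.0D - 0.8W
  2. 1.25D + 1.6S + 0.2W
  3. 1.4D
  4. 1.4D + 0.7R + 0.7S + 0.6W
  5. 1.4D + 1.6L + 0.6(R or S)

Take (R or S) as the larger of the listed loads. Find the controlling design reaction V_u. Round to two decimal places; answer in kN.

(R or S) → R = 163.6 kN.
1. 1.0(238.6) - 0.8(14.4) = 238.60 - 11.52 = 227.08
2. 1.25(238.6) + 1.6(125.3) + 0.2(14.4) = 298.25 + 200.48 + 2.88 = 501.61
3. 1.4(238.6) = 334.04
4. 1.4(238.6) + 0.7(163.6) + 0.7(125.3) + 0.6(14.4) = 334.04 + 114.52 + 87.71 + 8.64 = 544.91
5. 1.4(238.6) + 1.6(147.1) + 0.6(163.6) = 334.04 + 235.36 + 98.16 = 667.56
Combination 5 governs: V_u = 667.56 kN.

667.56 kN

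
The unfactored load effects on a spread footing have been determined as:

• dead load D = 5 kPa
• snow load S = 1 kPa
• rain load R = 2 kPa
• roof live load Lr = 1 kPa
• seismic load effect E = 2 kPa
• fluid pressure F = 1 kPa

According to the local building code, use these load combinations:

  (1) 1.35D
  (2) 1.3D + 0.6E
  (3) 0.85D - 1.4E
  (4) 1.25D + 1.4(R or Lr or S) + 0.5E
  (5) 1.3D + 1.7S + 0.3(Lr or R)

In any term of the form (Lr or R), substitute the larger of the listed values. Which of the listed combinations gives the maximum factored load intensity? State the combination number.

Combination 4

(R or Lr or S) → R = 2 kPa; (Lr or R) → R = 2 kPa.
(1) 1.35(5) = 6.8
(2) 1.3(5) + 0.6(2) = 6.5 + 1.2 = 7.7
(3) 0.85(5) - 1.4(2) = 4.3 - 2.8 = 1.5
(4) 1.25(5) + 1.4(2) + 0.5(2) = 6.3 + 2.8 + 1.0 = 10.1
(5) 1.3(5) + 1.7(1) + 0.3(2) = 6.5 + 1.7 + 0.6 = 8.8
The largest value is 10.1 kPa from combination 4.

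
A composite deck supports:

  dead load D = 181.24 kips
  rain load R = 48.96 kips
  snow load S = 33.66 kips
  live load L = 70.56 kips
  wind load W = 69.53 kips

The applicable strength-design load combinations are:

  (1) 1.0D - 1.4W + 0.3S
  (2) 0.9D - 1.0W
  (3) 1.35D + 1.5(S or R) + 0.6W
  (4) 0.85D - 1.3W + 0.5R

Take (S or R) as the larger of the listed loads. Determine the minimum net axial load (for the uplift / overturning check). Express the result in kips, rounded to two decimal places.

(S or R) → R = 48.96 kips.
(1) 1.0(181.24) - 1.4(69.53) + 0.3(33.66) = 181.24 - 97.34 + 10.10 = 94.00
(2) 0.9(181.24) - 1.0(69.53) = 163.12 - 69.53 = 93.59
(3) 1.35(181.24) + 1.5(48.96) + 0.6(69.53) = 244.67 + 73.44 + 41.72 = 359.83
(4) 0.85(181.24) - 1.3(69.53) + 0.5(48.96) = 88.15
Combination 4 gives the minimum: 88.15 kips.

88.15 kips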